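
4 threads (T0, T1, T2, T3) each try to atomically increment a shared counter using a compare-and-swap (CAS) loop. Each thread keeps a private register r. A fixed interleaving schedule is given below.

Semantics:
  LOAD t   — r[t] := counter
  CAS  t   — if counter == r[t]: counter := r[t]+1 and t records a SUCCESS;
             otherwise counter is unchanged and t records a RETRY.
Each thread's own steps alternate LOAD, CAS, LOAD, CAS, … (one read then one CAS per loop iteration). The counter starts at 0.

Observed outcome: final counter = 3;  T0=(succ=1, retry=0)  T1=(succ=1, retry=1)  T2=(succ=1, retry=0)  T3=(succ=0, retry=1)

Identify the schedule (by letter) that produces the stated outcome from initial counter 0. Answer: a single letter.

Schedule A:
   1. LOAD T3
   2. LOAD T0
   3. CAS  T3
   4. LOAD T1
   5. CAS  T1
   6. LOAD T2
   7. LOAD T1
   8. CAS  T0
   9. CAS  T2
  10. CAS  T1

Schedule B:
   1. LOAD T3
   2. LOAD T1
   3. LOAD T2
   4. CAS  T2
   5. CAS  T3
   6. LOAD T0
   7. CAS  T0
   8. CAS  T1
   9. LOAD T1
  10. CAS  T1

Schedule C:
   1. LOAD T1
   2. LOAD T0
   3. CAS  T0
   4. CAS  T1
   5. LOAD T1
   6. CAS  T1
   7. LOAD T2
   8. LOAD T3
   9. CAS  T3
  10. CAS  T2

Simulating candidate B:
   1) LOAD T3:  M=0  r_T3=0
   2) LOAD T1:  M=0  r_T1=0
   3) LOAD T2:  M=0  r_T2=0
   4) CAS  T2:  M=1  r_T2=0 ✓
   5) CAS  T3:  M=1  r_T3=0 ✗
   6) LOAD T0:  M=1  r_T0=1
   7) CAS  T0:  M=2  r_T0=1 ✓
   8) CAS  T1:  M=2  r_T1=0 ✗
   9) LOAD T1:  M=2  r_T1=2
  10) CAS  T1:  M=3  r_T1=2 ✓

B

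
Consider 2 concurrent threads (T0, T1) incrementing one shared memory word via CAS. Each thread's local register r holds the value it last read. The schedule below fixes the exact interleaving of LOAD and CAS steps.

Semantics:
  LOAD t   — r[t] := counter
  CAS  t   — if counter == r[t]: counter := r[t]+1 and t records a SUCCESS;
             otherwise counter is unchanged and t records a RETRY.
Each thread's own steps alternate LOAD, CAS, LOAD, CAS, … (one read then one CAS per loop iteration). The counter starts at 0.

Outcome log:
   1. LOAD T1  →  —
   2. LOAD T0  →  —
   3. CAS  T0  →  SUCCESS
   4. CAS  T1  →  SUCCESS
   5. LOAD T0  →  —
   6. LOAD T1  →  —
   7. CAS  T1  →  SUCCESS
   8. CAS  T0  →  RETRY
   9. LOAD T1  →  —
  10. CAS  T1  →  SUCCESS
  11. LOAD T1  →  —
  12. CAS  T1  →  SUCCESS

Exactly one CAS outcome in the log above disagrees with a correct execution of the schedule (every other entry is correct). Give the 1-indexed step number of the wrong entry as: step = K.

step = 4

Reference trace:
[1] T1.load  rd  (counter 0, T1.r 0)
[2] T0.load  rd  (counter 0, T0.r 0)
[3] T0.cas  hit  (counter 1, T0.r 0)
[4] T1.cas  miss  (counter 1, T1.r 0)
[5] T0.load  rd  (counter 1, T0.r 1)
[6] T1.load  rd  (counter 1, T1.r 1)
[7] T1.cas  hit  (counter 2, T1.r 1)
[8] T0.cas  miss  (counter 2, T0.r 1)
[9] T1.load  rd  (counter 2, T1.r 2)
[10] T1.cas  hit  (counter 3, T1.r 2)
[11] T1.load  rd  (counter 3, T1.r 3)
[12] T1.cas  hit  (counter 4, T1.r 3)
Log disagrees first at step 4.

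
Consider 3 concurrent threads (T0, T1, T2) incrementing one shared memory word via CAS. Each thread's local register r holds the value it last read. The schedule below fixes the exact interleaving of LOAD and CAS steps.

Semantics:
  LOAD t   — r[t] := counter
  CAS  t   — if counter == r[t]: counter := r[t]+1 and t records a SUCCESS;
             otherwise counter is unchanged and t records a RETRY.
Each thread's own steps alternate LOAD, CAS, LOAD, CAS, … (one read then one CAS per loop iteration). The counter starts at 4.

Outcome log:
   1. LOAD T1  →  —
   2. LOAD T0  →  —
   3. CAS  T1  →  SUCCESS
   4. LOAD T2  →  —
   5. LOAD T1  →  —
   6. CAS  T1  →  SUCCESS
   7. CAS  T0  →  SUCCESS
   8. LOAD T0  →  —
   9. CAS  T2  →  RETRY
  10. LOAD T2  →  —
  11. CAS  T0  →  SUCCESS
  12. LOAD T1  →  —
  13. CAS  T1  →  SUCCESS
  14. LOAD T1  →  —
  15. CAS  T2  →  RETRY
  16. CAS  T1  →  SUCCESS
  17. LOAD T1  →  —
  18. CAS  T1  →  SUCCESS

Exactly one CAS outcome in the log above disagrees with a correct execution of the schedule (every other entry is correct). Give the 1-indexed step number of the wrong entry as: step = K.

step = 7

Reference trace:
1. LOAD T1 → mem=4 r[T1]=4 [LOAD]
2. LOAD T0 → mem=4 r[T0]=4 [LOAD]
3. CAS T1 → mem=5 r[T1]=4 [OK]
4. LOAD T2 → mem=5 r[T2]=5 [LOAD]
5. LOAD T1 → mem=5 r[T1]=5 [LOAD]
6. CAS T1 → mem=6 r[T1]=5 [OK]
7. CAS T0 → mem=6 r[T0]=4 [RETRY]
8. LOAD T0 → mem=6 r[T0]=6 [LOAD]
9. CAS T2 → mem=6 r[T2]=5 [RETRY]
10. LOAD T2 → mem=6 r[T2]=6 [LOAD]
11. CAS T0 → mem=7 r[T0]=6 [OK]
12. LOAD T1 → mem=7 r[T1]=7 [LOAD]
13. CAS T1 → mem=8 r[T1]=7 [OK]
14. LOAD T1 → mem=8 r[T1]=8 [LOAD]
15. CAS T2 → mem=8 r[T2]=6 [RETRY]
16. CAS T1 → mem=9 r[T1]=8 [OK]
17. LOAD T1 → mem=9 r[T1]=9 [LOAD]
18. CAS T1 → mem=10 r[T1]=9 [OK]
Flip is step 7.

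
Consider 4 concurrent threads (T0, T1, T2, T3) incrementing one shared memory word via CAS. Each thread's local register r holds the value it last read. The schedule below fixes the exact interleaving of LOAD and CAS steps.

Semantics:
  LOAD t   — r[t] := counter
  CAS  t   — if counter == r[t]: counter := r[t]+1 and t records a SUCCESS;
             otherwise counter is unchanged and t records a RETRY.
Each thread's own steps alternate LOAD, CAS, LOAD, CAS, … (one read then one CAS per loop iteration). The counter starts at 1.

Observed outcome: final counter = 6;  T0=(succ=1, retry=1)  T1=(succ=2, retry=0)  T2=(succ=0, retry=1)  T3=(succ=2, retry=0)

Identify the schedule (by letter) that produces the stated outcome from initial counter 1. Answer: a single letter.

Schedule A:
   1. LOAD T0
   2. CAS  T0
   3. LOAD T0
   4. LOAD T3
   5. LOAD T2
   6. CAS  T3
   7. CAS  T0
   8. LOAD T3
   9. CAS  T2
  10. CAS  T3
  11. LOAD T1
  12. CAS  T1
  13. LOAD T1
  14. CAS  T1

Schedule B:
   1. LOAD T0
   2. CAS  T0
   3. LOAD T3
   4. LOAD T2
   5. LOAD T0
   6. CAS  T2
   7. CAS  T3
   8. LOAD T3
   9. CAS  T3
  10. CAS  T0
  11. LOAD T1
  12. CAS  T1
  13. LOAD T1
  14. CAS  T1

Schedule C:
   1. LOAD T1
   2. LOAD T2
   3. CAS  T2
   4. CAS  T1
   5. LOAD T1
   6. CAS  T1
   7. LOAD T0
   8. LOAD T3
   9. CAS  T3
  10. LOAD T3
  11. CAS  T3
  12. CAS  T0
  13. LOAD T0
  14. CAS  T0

A

Simulating candidate A:
T0 LOAD — after: cnt=1, r=1 — load
T0 CAS — after: cnt=2, r=1 — ok
T0 LOAD — after: cnt=2, r=2 — load
T3 LOAD — after: cnt=2, r=2 — load
T2 LOAD — after: cnt=2, r=2 — load
T3 CAS — after: cnt=3, r=2 — ok
T0 CAS — after: cnt=3, r=2 — retry
T3 LOAD — after: cnt=3, r=3 — load
T2 CAS — after: cnt=3, r=2 — retry
T3 CAS — after: cnt=4, r=3 — ok
T1 LOAD — after: cnt=4, r=4 — load
T1 CAS — after: cnt=5, r=4 — ok
T1 LOAD — after: cnt=5, r=5 — load
T1 CAS — after: cnt=6, r=5 — ok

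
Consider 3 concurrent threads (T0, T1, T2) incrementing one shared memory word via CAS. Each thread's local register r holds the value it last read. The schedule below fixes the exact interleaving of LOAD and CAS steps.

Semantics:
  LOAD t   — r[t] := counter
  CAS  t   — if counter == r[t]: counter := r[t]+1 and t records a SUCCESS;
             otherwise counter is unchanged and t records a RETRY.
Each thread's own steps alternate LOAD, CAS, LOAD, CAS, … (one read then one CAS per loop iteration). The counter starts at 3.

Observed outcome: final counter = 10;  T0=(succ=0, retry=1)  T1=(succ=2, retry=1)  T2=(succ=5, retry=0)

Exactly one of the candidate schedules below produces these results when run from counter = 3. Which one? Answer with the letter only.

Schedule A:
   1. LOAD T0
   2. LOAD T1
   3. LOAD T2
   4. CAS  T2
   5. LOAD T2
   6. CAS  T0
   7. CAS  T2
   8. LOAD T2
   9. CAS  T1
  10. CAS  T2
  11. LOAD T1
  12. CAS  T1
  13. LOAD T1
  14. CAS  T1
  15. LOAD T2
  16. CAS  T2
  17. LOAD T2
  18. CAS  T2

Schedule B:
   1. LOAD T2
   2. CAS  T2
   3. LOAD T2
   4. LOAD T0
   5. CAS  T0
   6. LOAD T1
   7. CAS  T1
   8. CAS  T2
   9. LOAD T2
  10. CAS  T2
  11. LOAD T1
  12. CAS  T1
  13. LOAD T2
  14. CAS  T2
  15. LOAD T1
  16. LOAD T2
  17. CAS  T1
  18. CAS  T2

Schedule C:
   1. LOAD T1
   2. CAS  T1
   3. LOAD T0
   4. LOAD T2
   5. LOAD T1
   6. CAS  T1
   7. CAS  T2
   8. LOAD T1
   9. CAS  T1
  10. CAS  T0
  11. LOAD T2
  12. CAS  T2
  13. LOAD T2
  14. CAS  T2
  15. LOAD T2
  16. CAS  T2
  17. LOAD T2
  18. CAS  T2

Simulating candidate A:
T0 LOAD — after: cnt=3, r=3 — load
T1 LOAD — after: cnt=3, r=3 — load
T2 LOAD — after: cnt=3, r=3 — load
T2 CAS — after: cnt=4, r=3 — ok
T2 LOAD — after: cnt=4, r=4 — load
T0 CAS — after: cnt=4, r=3 — retry
T2 CAS — after: cnt=5, r=4 — ok
T2 LOAD — after: cnt=5, r=5 — load
T1 CAS — after: cnt=5, r=3 — retry
T2 CAS — after: cnt=6, r=5 — ok
T1 LOAD — after: cnt=6, r=6 — load
T1 CAS — after: cnt=7, r=6 — ok
T1 LOAD — after: cnt=7, r=7 — load
T1 CAS — after: cnt=8, r=7 — ok
T2 LOAD — after: cnt=8, r=8 — load
T2 CAS — after: cnt=9, r=8 — ok
T2 LOAD — after: cnt=9, r=9 — load
T2 CAS — after: cnt=10, r=9 — ok

A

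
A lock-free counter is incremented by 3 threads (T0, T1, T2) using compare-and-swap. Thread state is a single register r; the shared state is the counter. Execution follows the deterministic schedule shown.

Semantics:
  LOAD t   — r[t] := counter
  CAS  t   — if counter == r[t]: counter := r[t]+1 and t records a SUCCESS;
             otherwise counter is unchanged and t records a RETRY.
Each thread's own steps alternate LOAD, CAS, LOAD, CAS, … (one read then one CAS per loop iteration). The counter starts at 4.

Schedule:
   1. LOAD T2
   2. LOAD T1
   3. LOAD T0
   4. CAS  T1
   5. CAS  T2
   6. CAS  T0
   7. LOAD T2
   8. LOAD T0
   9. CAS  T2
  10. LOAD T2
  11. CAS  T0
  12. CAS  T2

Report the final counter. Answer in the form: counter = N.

counter = 7

1. LOAD T2 → mem=4 r[T2]=4 [LOAD]
2. LOAD T1 → mem=4 r[T1]=4 [LOAD]
3. LOAD T0 → mem=4 r[T0]=4 [LOAD]
4. CAS T1 → mem=5 r[T1]=4 [OK]
5. CAS T2 → mem=5 r[T2]=4 [RETRY]
6. CAS T0 → mem=5 r[T0]=4 [RETRY]
7. LOAD T2 → mem=5 r[T2]=5 [LOAD]
8. LOAD T0 → mem=5 r[T0]=5 [LOAD]
9. CAS T2 → mem=6 r[T2]=5 [OK]
10. LOAD T2 → mem=6 r[T2]=6 [LOAD]
11. CAS T0 → mem=6 r[T0]=5 [RETRY]
12. CAS T2 → mem=7 r[T2]=6 [OK]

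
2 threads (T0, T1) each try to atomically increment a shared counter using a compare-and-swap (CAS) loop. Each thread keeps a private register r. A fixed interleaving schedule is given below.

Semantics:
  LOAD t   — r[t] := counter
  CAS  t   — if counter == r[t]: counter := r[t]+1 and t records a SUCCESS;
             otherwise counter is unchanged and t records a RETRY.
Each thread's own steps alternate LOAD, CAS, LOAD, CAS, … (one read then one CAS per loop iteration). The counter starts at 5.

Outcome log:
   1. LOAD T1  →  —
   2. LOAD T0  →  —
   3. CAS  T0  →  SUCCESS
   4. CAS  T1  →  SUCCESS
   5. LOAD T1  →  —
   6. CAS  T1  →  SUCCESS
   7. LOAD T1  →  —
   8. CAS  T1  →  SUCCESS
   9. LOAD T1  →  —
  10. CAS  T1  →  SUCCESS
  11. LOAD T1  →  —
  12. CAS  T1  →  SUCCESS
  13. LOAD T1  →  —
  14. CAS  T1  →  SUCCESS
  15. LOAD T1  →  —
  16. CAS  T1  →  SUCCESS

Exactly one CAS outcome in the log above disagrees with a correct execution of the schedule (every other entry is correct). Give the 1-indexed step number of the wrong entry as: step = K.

Reference trace:
step 1: T1 LOAD ⇒ load; ctr=5 reg=5
step 2: T0 LOAD ⇒ load; ctr=5 reg=5
step 3: T0 CAS ⇒ ok; ctr=6 reg=5
step 4: T1 CAS ⇒ retry; ctr=6 reg=5
step 5: T1 LOAD ⇒ load; ctr=6 reg=6
step 6: T1 CAS ⇒ ok; ctr=7 reg=6
step 7: T1 LOAD ⇒ load; ctr=7 reg=7
step 8: T1 CAS ⇒ ok; ctr=8 reg=7
step 9: T1 LOAD ⇒ load; ctr=8 reg=8
step 10: T1 CAS ⇒ ok; ctr=9 reg=8
step 11: T1 LOAD ⇒ load; ctr=9 reg=9
step 12: T1 CAS ⇒ ok; ctr=10 reg=9
step 13: T1 LOAD ⇒ load; ctr=10 reg=10
step 14: T1 CAS ⇒ ok; ctr=11 reg=10
step 15: T1 LOAD ⇒ load; ctr=11 reg=11
step 16: T1 CAS ⇒ ok; ctr=12 reg=11
Log disagrees first at step 4.

step = 4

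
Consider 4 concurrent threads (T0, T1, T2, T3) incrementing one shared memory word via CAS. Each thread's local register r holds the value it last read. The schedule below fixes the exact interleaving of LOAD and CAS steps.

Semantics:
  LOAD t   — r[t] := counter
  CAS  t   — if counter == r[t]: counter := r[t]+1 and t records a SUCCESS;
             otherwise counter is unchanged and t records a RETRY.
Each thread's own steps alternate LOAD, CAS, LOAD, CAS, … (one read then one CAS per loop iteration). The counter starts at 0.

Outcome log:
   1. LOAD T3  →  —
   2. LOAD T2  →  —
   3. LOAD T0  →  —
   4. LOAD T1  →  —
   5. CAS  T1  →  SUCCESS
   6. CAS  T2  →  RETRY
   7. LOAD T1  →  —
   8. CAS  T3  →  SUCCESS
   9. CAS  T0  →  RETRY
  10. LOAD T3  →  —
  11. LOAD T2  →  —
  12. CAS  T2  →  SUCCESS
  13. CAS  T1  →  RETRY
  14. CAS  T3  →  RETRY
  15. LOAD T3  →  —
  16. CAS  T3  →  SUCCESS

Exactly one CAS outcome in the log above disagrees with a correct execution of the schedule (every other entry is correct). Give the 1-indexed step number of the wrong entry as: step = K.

Reference trace:
   1) LOAD T3:  M=0  r_T3=0
   2) LOAD T2:  M=0  r_T2=0
   3) LOAD T0:  M=0  r_T0=0
   4) LOAD T1:  M=0  r_T1=0
   5) CAS  T1:  M=1  r_T1=0 ✓
   6) CAS  T2:  M=1  r_T2=0 ✗
   7) LOAD T1:  M=1  r_T1=1
   8) CAS  T3:  M=1  r_T3=0 ✗
   9) CAS  T0:  M=1  r_T0=0 ✗
  10) LOAD T3:  M=1  r_T3=1
  11) LOAD T2:  M=1  r_T2=1
  12) CAS  T2:  M=2  r_T2=1 ✓
  13) CAS  T1:  M=2  r_T1=1 ✗
  14) CAS  T3:  M=2  r_T3=1 ✗
  15) LOAD T3:  M=2  r_T3=2
  16) CAS  T3:  M=3  r_T3=2 ✓
Mismatch at 8.

step = 8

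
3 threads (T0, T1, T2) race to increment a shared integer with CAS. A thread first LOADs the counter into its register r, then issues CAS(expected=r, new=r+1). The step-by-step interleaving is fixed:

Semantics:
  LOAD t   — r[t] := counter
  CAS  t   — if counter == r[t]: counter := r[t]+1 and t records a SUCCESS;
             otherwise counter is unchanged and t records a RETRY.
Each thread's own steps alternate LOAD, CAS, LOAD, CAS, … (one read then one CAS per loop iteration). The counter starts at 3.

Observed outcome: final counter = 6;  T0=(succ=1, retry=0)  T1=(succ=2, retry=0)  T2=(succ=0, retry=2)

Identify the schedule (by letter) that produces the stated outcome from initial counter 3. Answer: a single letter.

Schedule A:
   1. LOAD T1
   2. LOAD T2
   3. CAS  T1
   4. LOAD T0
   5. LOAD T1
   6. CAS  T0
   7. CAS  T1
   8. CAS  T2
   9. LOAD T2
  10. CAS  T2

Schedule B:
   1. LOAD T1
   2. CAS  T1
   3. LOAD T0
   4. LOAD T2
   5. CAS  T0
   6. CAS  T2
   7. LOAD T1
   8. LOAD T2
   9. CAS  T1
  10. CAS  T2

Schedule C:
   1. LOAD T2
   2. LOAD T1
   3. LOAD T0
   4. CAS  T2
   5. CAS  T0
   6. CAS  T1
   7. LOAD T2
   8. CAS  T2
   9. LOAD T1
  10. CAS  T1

Tracing schedule B:
T1 LOAD — after: cnt=3, r=3 — load
T1 CAS — after: cnt=4, r=3 — ok
T0 LOAD — after: cnt=4, r=4 — load
T2 LOAD — after: cnt=4, r=4 — load
T0 CAS — after: cnt=5, r=4 — ok
T2 CAS — after: cnt=5, r=4 — retry
T1 LOAD — after: cnt=5, r=5 — load
T2 LOAD — after: cnt=5, r=5 — load
T1 CAS — after: cnt=6, r=5 — ok
T2 CAS — after: cnt=6, r=5 — retry

B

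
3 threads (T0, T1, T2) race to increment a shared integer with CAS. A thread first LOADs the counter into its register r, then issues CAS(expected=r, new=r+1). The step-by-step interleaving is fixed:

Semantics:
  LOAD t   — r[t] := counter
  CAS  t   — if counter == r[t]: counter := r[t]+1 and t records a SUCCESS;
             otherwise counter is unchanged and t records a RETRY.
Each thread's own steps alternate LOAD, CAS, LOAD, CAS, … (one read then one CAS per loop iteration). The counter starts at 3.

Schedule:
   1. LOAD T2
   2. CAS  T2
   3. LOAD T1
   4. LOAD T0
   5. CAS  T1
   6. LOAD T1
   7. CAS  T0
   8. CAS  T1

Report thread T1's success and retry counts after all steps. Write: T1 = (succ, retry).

T1 = (2, 0)

[1] T2.load  rd  (counter 3, T2.r 3)
[2] T2.cas  hit  (counter 4, T2.r 3)
[3] T1.load  rd  (counter 4, T1.r 4)
[4] T0.load  rd  (counter 4, T0.r 4)
[5] T1.cas  hit  (counter 5, T1.r 4)
[6] T1.load  rd  (counter 5, T1.r 5)
[7] T0.cas  miss  (counter 5, T0.r 4)
[8] T1.cas  hit  (counter 6, T1.r 5)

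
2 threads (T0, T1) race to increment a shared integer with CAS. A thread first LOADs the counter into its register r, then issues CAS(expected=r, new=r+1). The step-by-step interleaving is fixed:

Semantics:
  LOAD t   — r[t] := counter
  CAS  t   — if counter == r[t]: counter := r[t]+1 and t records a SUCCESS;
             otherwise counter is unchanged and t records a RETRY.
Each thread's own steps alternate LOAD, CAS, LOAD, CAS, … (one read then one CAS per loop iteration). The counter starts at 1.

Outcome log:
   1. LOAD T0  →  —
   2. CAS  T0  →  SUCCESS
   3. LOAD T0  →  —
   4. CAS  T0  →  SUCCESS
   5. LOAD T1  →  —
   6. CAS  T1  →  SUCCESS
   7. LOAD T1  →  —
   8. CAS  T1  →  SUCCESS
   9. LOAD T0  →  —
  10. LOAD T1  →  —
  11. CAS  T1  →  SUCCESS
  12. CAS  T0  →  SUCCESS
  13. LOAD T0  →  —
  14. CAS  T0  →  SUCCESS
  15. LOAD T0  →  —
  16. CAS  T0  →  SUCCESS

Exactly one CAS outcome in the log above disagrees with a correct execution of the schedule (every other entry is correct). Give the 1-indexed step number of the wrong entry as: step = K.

Reference trace:
step 1: T0 LOAD ⇒ load; ctr=1 reg=1
step 2: T0 CAS ⇒ ok; ctr=2 reg=1
step 3: T0 LOAD ⇒ load; ctr=2 reg=2
step 4: T0 CAS ⇒ ok; ctr=3 reg=2
step 5: T1 LOAD ⇒ load; ctr=3 reg=3
step 6: T1 CAS ⇒ ok; ctr=4 reg=3
step 7: T1 LOAD ⇒ load; ctr=4 reg=4
step 8: T1 CAS ⇒ ok; ctr=5 reg=4
step 9: T0 LOAD ⇒ load; ctr=5 reg=5
step 10: T1 LOAD ⇒ load; ctr=5 reg=5
step 11: T1 CAS ⇒ ok; ctr=6 reg=5
step 12: T0 CAS ⇒ retry; ctr=6 reg=5
step 13: T0 LOAD ⇒ load; ctr=6 reg=6
step 14: T0 CAS ⇒ ok; ctr=7 reg=6
step 15: T0 LOAD ⇒ load; ctr=7 reg=7
step 16: T0 CAS ⇒ ok; ctr=8 reg=7
Mismatch at 12.

step = 12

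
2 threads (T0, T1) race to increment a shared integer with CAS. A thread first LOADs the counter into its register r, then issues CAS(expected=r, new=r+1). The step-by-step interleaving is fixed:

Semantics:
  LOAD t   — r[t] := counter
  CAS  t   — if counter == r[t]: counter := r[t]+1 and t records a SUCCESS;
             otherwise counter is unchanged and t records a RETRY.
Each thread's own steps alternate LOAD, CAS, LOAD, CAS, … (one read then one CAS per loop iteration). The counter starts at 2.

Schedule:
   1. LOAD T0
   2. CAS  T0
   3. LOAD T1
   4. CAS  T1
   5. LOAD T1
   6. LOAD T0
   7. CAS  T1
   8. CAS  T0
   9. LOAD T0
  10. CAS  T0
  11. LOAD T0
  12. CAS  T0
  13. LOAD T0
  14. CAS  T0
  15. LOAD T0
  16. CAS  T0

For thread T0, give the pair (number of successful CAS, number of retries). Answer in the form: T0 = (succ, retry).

[1] T0.load  rd  (counter 2, T0.r 2)
[2] T0.cas  hit  (counter 3, T0.r 2)
[3] T1.load  rd  (counter 3, T1.r 3)
[4] T1.cas  hit  (counter 4, T1.r 3)
[5] T1.load  rd  (counter 4, T1.r 4)
[6] T0.load  rd  (counter 4, T0.r 4)
[7] T1.cas  hit  (counter 5, T1.r 4)
[8] T0.cas  miss  (counter 5, T0.r 4)
[9] T0.load  rd  (counter 5, T0.r 5)
[10] T0.cas  hit  (counter 6, T0.r 5)
[11] T0.load  rd  (counter 6, T0.r 6)
[12] T0.cas  hit  (counter 7, T0.r 6)
[13] T0.load  rd  (counter 7, T0.r 7)
[14] T0.cas  hit  (counter 8, T0.r 7)
[15] T0.load  rd  (counter 8, T0.r 8)
[16] T0.cas  hit  (counter 9, T0.r 8)

T0 = (5, 1)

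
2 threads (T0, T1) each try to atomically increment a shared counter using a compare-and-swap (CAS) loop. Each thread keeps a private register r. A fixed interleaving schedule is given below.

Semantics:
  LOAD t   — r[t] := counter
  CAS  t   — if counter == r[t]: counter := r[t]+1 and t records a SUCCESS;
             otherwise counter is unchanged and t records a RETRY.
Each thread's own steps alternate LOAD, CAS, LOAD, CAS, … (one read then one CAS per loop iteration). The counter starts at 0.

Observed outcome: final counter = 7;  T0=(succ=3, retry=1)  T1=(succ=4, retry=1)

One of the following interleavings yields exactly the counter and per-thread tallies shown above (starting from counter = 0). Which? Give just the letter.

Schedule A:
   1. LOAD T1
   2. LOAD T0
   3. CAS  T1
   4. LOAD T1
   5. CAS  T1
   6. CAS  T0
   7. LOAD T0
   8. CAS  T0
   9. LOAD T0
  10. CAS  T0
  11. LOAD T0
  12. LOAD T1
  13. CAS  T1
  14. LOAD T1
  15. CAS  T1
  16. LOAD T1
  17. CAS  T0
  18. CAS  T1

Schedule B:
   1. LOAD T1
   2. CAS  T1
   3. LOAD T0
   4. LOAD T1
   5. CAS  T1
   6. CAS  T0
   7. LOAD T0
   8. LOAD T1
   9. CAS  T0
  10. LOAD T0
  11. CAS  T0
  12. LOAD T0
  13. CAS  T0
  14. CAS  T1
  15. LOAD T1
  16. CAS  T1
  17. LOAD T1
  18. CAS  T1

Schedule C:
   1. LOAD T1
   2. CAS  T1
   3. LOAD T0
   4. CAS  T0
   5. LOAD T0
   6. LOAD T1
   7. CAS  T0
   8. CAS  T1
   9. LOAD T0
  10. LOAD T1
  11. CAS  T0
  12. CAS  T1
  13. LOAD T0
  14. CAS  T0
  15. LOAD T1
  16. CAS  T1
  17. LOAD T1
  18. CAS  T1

Run B:
1. LOAD T1 → mem=0 r[T1]=0 [LOAD]
2. CAS T1 → mem=1 r[T1]=0 [OK]
3. LOAD T0 → mem=1 r[T0]=1 [LOAD]
4. LOAD T1 → mem=1 r[T1]=1 [LOAD]
5. CAS T1 → mem=2 r[T1]=1 [OK]
6. CAS T0 → mem=2 r[T0]=1 [RETRY]
7. LOAD T0 → mem=2 r[T0]=2 [LOAD]
8. LOAD T1 → mem=2 r[T1]=2 [LOAD]
9. CAS T0 → mem=3 r[T0]=2 [OK]
10. LOAD T0 → mem=3 r[T0]=3 [LOAD]
11. CAS T0 → mem=4 r[T0]=3 [OK]
12. LOAD T0 → mem=4 r[T0]=4 [LOAD]
13. CAS T0 → mem=5 r[T0]=4 [OK]
14. CAS T1 → mem=5 r[T1]=2 [RETRY]
15. LOAD T1 → mem=5 r[T1]=5 [LOAD]
16. CAS T1 → mem=6 r[T1]=5 [OK]
17. LOAD T1 → mem=6 r[T1]=6 [LOAD]
18. CAS T1 → mem=7 r[T1]=6 [OK]

B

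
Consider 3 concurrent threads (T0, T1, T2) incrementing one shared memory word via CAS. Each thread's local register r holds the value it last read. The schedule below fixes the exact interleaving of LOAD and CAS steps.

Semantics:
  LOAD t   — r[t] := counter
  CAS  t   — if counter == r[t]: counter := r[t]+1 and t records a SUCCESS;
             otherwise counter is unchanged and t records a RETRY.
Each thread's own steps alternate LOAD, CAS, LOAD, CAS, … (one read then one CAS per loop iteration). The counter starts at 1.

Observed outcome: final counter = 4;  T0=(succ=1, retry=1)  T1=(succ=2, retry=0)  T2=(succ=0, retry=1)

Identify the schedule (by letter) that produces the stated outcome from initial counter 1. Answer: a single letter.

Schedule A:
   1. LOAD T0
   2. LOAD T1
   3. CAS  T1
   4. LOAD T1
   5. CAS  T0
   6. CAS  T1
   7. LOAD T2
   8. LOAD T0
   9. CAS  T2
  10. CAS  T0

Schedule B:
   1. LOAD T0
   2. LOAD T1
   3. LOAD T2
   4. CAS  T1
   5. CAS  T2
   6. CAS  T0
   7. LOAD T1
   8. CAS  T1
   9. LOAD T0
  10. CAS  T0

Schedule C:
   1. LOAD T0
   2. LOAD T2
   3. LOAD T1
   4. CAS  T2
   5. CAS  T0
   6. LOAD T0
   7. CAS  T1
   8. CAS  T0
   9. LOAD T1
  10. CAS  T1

Tracing schedule B:
[1] T0.load  rd  (counter 1, T0.r 1)
[2] T1.load  rd  (counter 1, T1.r 1)
[3] T2.load  rd  (counter 1, T2.r 1)
[4] T1.cas  hit  (counter 2, T1.r 1)
[5] T2.cas  miss  (counter 2, T2.r 1)
[6] T0.cas  miss  (counter 2, T0.r 1)
[7] T1.load  rd  (counter 2, T1.r 2)
[8] T1.cas  hit  (counter 3, T1.r 2)
[9] T0.load  rd  (counter 3, T0.r 3)
[10] T0.cas  hit  (counter 4, T0.r 3)

B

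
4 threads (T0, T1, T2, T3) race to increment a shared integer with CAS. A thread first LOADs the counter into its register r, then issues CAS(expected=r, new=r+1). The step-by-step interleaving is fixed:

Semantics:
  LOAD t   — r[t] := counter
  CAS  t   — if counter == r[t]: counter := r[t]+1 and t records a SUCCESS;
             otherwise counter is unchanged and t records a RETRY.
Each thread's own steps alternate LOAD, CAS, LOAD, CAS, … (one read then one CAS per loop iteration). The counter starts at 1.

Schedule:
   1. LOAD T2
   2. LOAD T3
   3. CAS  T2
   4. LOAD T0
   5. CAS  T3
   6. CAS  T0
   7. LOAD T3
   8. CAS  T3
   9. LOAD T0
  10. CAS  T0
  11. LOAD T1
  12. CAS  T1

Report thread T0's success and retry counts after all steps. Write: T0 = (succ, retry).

T0 = (2, 0)

[1] T2.load  rd  (counter 1, T2.r 1)
[2] T3.load  rd  (counter 1, T3.r 1)
[3] T2.cas  hit  (counter 2, T2.r 1)
[4] T0.load  rd  (counter 2, T0.r 2)
[5] T3.cas  miss  (counter 2, T3.r 1)
[6] T0.cas  hit  (counter 3, T0.r 2)
[7] T3.load  rd  (counter 3, T3.r 3)
[8] T3.cas  hit  (counter 4, T3.r 3)
[9] T0.load  rd  (counter 4, T0.r 4)
[10] T0.cas  hit  (counter 5, T0.r 4)
[11] T1.load  rd  (counter 5, T1.r 5)
[12] T1.cas  hit  (counter 6, T1.r 5)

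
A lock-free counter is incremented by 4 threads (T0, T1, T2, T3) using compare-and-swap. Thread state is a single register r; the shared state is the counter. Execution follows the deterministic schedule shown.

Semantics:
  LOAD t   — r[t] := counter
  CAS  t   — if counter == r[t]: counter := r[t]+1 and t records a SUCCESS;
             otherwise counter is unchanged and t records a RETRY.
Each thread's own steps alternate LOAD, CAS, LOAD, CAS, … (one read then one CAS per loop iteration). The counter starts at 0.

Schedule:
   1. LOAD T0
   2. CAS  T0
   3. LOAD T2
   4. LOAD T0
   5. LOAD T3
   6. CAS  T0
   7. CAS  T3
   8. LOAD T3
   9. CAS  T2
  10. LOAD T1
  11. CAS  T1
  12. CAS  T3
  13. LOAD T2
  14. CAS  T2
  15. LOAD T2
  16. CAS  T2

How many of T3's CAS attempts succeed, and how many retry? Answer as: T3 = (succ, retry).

   1) LOAD T0:  M=0  r_T0=0
   2) CAS  T0:  M=1  r_T0=0 ✓
   3) LOAD T2:  M=1  r_T2=1
   4) LOAD T0:  M=1  r_T0=1
   5) LOAD T3:  M=1  r_T3=1
   6) CAS  T0:  M=2  r_T0=1 ✓
   7) CAS  T3:  M=2  r_T3=1 ✗
   8) LOAD T3:  M=2  r_T3=2
   9) CAS  T2:  M=2  r_T2=1 ✗
  10) LOAD T1:  M=2  r_T1=2
  11) CAS  T1:  M=3  r_T1=2 ✓
  12) CAS  T3:  M=3  r_T3=2 ✗
  13) LOAD T2:  M=3  r_T2=3
  14) CAS  T2:  M=4  r_T2=3 ✓
  15) LOAD T2:  M=4  r_T2=4
  16) CAS  T2:  M=5  r_T2=4 ✓

T3 = (0, 2)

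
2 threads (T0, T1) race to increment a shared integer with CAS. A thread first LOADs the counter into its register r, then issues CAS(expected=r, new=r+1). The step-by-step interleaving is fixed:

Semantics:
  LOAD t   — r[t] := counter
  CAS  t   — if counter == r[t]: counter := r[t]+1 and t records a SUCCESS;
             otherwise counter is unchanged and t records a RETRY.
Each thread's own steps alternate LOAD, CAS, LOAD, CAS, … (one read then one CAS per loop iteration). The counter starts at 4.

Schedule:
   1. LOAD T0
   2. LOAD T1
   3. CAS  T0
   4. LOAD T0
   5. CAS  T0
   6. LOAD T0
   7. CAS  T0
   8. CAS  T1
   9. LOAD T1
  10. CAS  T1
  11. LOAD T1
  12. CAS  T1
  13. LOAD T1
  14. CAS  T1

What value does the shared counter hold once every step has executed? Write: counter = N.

[1] T0.load  rd  (counter 4, T0.r 4)
[2] T1.load  rd  (counter 4, T1.r 4)
[3] T0.cas  hit  (counter 5, T0.r 4)
[4] T0.load  rd  (counter 5, T0.r 5)
[5] T0.cas  hit  (counter 6, T0.r 5)
[6] T0.load  rd  (counter 6, T0.r 6)
[7] T0.cas  hit  (counter 7, T0.r 6)
[8] T1.cas  miss  (counter 7, T1.r 4)
[9] T1.load  rd  (counter 7, T1.r 7)
[10] T1.cas  hit  (counter 8, T1.r 7)
[11] T1.load  rd  (counter 8, T1.r 8)
[12] T1.cas  hit  (counter 9, T1.r 8)
[13] T1.load  rd  (counter 9, T1.r 9)
[14] T1.cas  hit  (counter 10, T1.r 9)

counter = 10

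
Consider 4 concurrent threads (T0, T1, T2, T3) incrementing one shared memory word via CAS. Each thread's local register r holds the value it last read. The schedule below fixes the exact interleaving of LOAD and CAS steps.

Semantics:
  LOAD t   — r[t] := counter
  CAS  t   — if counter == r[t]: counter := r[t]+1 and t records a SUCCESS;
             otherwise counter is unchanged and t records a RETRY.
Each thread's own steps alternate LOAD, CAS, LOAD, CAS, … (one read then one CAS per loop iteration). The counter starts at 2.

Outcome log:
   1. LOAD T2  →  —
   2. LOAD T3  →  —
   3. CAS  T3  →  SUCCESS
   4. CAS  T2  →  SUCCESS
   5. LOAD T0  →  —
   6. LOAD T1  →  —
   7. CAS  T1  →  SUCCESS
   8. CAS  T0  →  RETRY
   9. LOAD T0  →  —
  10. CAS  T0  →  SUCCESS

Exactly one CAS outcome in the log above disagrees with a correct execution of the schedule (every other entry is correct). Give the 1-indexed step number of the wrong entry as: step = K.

Re-executing:
step 1: T2 LOAD ⇒ load; ctr=2 reg=2
step 2: T3 LOAD ⇒ load; ctr=2 reg=2
step 3: T3 CAS ⇒ ok; ctr=3 reg=2
step 4: T2 CAS ⇒ retry; ctr=3 reg=2
step 5: T0 LOAD ⇒ load; ctr=3 reg=3
step 6: T1 LOAD ⇒ load; ctr=3 reg=3
step 7: T1 CAS ⇒ ok; ctr=4 reg=3
step 8: T0 CAS ⇒ retry; ctr=4 reg=3
step 9: T0 LOAD ⇒ load; ctr=4 reg=4
step 10: T0 CAS ⇒ ok; ctr=5 reg=4
Flip is step 4.

step = 4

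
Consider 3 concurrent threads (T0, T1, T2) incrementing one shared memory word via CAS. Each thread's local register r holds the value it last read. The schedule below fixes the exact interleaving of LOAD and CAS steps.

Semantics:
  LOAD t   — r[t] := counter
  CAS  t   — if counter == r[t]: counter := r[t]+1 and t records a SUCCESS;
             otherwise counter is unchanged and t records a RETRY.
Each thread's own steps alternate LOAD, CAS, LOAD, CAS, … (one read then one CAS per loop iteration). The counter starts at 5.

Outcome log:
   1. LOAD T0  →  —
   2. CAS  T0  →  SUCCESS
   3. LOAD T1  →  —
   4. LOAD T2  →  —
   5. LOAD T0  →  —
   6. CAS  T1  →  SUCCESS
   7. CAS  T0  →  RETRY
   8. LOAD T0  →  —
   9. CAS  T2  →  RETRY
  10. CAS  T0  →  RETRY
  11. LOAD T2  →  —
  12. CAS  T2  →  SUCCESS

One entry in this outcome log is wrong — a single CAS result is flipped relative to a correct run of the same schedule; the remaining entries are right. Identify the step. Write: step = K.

step = 10

Re-executing:
1. LOAD T0 → mem=5 r[T0]=5 [LOAD]
2. CAS T0 → mem=6 r[T0]=5 [OK]
3. LOAD T1 → mem=6 r[T1]=6 [LOAD]
4. LOAD T2 → mem=6 r[T2]=6 [LOAD]
5. LOAD T0 → mem=6 r[T0]=6 [LOAD]
6. CAS T1 → mem=7 r[T1]=6 [OK]
7. CAS T0 → mem=7 r[T0]=6 [RETRY]
8. LOAD T0 → mem=7 r[T0]=7 [LOAD]
9. CAS T2 → mem=7 r[T2]=6 [RETRY]
10. CAS T0 → mem=8 r[T0]=7 [OK]
11. LOAD T2 → mem=8 r[T2]=8 [LOAD]
12. CAS T2 → mem=9 r[T2]=8 [OK]
Log disagrees first at step 10.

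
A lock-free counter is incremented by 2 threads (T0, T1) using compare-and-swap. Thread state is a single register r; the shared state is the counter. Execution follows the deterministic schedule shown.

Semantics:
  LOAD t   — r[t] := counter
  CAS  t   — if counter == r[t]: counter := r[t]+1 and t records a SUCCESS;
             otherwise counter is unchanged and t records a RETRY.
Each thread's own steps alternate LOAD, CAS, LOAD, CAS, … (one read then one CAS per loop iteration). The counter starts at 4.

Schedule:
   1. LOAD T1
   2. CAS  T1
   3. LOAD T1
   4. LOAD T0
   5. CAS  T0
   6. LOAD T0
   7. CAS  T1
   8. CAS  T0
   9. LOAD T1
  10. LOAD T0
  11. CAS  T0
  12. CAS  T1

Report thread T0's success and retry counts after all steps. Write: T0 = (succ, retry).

T0 = (3, 0)

T1 LOAD — after: cnt=4, r=4 — load
T1 CAS — after: cnt=5, r=4 — ok
T1 LOAD — after: cnt=5, r=5 — load
T0 LOAD — after: cnt=5, r=5 — load
T0 CAS — after: cnt=6, r=5 — ok
T0 LOAD — after: cnt=6, r=6 — load
T1 CAS — after: cnt=6, r=5 — retry
T0 CAS — after: cnt=7, r=6 — ok
T1 LOAD — after: cnt=7, r=7 — load
T0 LOAD — after: cnt=7, r=7 — load
T0 CAS — after: cnt=8, r=7 — ok
T1 CAS — after: cnt=8, r=7 — retry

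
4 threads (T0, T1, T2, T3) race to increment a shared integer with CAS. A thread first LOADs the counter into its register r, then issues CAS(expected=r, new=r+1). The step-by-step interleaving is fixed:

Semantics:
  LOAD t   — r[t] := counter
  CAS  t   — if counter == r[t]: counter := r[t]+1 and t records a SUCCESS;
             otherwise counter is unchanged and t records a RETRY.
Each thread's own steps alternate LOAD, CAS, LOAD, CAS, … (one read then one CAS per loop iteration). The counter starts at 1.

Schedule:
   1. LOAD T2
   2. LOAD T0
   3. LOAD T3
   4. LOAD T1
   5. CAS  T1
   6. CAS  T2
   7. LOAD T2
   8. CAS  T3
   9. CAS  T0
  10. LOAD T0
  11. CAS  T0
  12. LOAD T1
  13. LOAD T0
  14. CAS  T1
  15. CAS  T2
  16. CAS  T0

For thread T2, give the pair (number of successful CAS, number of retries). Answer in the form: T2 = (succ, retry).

T2 = (0, 2)

[1] T2.load  rd  (counter 1, T2.r 1)
[2] T0.load  rd  (counter 1, T0.r 1)
[3] T3.load  rd  (counter 1, T3.r 1)
[4] T1.load  rd  (counter 1, T1.r 1)
[5] T1.cas  hit  (counter 2, T1.r 1)
[6] T2.cas  miss  (counter 2, T2.r 1)
[7] T2.load  rd  (counter 2, T2.r 2)
[8] T3.cas  miss  (counter 2, T3.r 1)
[9] T0.cas  miss  (counter 2, T0.r 1)
[10] T0.load  rd  (counter 2, T0.r 2)
[11] T0.cas  hit  (counter 3, T0.r 2)
[12] T1.load  rd  (counter 3, T1.r 3)
[13] T0.load  rd  (counter 3, T0.r 3)
[14] T1.cas  hit  (counter 4, T1.r 3)
[15] T2.cas  miss  (counter 4, T2.r 2)
[16] T0.cas  miss  (counter 4, T0.r 3)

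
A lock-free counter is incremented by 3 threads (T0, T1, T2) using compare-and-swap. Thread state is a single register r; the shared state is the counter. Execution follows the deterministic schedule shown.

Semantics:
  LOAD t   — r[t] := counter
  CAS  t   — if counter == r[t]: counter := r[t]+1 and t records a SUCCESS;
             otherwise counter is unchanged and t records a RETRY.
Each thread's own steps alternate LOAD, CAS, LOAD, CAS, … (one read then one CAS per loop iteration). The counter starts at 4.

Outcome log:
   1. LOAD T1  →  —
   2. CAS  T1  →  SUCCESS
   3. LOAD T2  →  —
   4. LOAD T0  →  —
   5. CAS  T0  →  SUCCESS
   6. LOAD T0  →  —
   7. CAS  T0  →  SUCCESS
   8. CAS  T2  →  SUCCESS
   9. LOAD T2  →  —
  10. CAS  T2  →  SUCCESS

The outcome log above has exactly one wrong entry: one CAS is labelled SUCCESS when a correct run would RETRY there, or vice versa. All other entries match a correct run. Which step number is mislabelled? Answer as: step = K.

Correct run:
#1 T1 reads 4
#2 T1 CAS(4→5) writes; counter now 5
#3 T2 reads 5
#4 T0 reads 5
#5 T0 CAS(5→6) writes; counter now 6
#6 T0 reads 6
#7 T0 CAS(6→7) writes; counter now 7
#8 T2 CAS(5→6) fails; counter now 7
#9 T2 reads 7
#10 T2 CAS(7→8) writes; counter now 8
Log disagrees first at step 8.

step = 8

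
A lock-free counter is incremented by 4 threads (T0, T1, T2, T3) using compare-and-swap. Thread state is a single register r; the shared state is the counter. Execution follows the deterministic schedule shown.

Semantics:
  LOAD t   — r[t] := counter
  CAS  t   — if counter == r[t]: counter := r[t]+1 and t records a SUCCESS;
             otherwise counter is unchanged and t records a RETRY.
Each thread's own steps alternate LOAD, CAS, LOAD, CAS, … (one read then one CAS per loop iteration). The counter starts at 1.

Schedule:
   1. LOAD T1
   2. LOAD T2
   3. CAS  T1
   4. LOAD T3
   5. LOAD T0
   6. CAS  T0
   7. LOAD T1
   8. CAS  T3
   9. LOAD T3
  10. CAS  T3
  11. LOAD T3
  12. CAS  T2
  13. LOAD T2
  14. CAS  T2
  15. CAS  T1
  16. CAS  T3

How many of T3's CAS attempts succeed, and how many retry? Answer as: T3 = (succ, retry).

   1) LOAD T1:  M=1  r_T1=1
   2) LOAD T2:  M=1  r_T2=1
   3) CAS  T1:  M=2  r_T1=1 ✓
   4) LOAD T3:  M=2  r_T3=2
   5) LOAD T0:  M=2  r_T0=2
   6) CAS  T0:  M=3  r_T0=2 ✓
   7) LOAD T1:  M=3  r_T1=3
   8) CAS  T3:  M=3  r_T3=2 ✗
   9) LOAD T3:  M=3  r_T3=3
  10) CAS  T3:  M=4  r_T3=3 ✓
  11) LOAD T3:  M=4  r_T3=4
  12) CAS  T2:  M=4  r_T2=1 ✗
  13) LOAD T2:  M=4  r_T2=4
  14) CAS  T2:  M=5  r_T2=4 ✓
  15) CAS  T1:  M=5  r_T1=3 ✗
  16) CAS  T3:  M=5  r_T3=4 ✗

T3 = (1, 2)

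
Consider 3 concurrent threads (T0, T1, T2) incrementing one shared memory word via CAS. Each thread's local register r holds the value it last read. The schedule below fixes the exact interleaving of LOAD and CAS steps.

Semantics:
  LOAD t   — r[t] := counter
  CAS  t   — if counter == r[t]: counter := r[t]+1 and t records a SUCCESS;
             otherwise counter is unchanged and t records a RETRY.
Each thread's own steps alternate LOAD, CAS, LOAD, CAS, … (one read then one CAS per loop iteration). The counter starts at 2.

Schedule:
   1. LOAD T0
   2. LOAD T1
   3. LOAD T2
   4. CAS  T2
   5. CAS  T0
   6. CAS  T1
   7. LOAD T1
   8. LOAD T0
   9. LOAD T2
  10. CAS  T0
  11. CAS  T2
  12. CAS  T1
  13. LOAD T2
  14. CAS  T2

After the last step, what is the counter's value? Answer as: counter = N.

[1] T0.load  rd  (counter 2, T0.r 2)
[2] T1.load  rd  (counter 2, T1.r 2)
[3] T2.load  rd  (counter 2, T2.r 2)
[4] T2.cas  hit  (counter 3, T2.r 2)
[5] T0.cas  miss  (counter 3, T0.r 2)
[6] T1.cas  miss  (counter 3, T1.r 2)
[7] T1.load  rd  (counter 3, T1.r 3)
[8] T0.load  rd  (counter 3, T0.r 3)
[9] T2.load  rd  (counter 3, T2.r 3)
[10] T0.cas  hit  (counter 4, T0.r 3)
[11] T2.cas  miss  (counter 4, T2.r 3)
[12] T1.cas  miss  (counter 4, T1.r 3)
[13] T2.load  rd  (counter 4, T2.r 4)
[14] T2.cas  hit  (counter 5, T2.r 4)

counter = 5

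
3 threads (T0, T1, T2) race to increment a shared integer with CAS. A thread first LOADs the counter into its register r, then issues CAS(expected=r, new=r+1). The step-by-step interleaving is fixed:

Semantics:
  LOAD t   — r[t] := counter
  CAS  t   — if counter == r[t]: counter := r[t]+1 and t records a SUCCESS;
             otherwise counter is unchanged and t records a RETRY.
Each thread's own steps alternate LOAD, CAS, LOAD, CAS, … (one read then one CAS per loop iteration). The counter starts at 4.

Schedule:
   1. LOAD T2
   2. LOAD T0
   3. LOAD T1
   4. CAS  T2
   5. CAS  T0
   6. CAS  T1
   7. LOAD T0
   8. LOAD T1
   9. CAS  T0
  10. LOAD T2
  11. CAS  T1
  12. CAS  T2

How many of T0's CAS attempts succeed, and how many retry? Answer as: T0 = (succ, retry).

T0 = (1, 1)

T2 LOAD — after: cnt=4, r=4 — load
T0 LOAD — after: cnt=4, r=4 — load
T1 LOAD — after: cnt=4, r=4 — load
T2 CAS — after: cnt=5, r=4 — ok
T0 CAS — after: cnt=5, r=4 — retry
T1 CAS — after: cnt=5, r=4 — retry
T0 LOAD — after: cnt=5, r=5 — load
T1 LOAD — after: cnt=5, r=5 — load
T0 CAS — after: cnt=6, r=5 — ok
T2 LOAD — after: cnt=6, r=6 — load
T1 CAS — after: cnt=6, r=5 — retry
T2 CAS — after: cnt=7, r=6 — ok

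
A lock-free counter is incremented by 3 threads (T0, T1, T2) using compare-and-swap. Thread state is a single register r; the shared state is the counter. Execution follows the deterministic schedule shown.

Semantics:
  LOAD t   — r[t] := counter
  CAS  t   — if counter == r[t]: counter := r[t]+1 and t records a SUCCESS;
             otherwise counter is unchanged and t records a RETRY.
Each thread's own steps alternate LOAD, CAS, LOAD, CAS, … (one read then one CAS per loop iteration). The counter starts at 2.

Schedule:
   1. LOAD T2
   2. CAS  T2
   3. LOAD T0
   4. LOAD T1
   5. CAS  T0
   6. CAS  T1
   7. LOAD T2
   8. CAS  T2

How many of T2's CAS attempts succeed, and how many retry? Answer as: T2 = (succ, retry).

1. LOAD T2 → mem=2 r[T2]=2 [LOAD]
2. CAS T2 → mem=3 r[T2]=2 [OK]
3. LOAD T0 → mem=3 r[T0]=3 [LOAD]
4. LOAD T1 → mem=3 r[T1]=3 [LOAD]
5. CAS T0 → mem=4 r[T0]=3 [OK]
6. CAS T1 → mem=4 r[T1]=3 [RETRY]
7. LOAD T2 → mem=4 r[T2]=4 [LOAD]
8. CAS T2 → mem=5 r[T2]=4 [OK]

T2 = (2, 0)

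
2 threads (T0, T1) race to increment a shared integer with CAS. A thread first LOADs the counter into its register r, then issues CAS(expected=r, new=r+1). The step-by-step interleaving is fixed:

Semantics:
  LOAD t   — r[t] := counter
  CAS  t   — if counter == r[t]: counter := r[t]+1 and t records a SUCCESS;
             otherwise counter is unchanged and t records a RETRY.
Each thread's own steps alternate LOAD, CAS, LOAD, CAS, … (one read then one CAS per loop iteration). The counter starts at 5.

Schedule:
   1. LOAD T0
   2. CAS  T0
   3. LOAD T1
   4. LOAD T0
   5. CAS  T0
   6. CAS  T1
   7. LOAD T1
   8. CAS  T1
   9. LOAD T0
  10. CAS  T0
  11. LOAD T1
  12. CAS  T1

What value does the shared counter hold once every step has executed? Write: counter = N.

1. LOAD T0 → mem=5 r[T0]=5 [LOAD]
2. CAS T0 → mem=6 r[T0]=5 [OK]
3. LOAD T1 → mem=6 r[T1]=6 [LOAD]
4. LOAD T0 → mem=6 r[T0]=6 [LOAD]
5. CAS T0 → mem=7 r[T0]=6 [OK]
6. CAS T1 → mem=7 r[T1]=6 [RETRY]
7. LOAD T1 → mem=7 r[T1]=7 [LOAD]
8. CAS T1 → mem=8 r[T1]=7 [OK]
9. LOAD T0 → mem=8 r[T0]=8 [LOAD]
10. CAS T0 → mem=9 r[T0]=8 [OK]
11. LOAD T1 → mem=9 r[T1]=9 [LOAD]
12. CAS T1 → mem=10 r[T1]=9 [OK]

counter = 10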